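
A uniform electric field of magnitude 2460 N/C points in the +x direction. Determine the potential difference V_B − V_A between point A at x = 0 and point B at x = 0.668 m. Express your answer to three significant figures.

In a uniform field, potential decreases in the direction of E: V_B − V_A = −E·Δx.
V_B − V_A = −(2460 V/m)(0.668 m) = -1640 V.

-1640 V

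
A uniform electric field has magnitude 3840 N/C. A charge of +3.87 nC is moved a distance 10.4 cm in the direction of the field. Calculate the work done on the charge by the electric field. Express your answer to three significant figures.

The potential change for a displacement 10.4 cm in the direction of the field is ΔV = −Ed = -399 V.
W_field = −qΔV = 1.55×10⁻⁶ J.

1.55×10⁻⁶ J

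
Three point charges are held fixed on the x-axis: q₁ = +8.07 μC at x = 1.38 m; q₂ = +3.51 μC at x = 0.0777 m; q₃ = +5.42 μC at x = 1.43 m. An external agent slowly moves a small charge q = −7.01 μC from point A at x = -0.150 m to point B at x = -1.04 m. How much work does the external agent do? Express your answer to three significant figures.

0.974 J

For quasistatic motion the external work equals the change in potential energy: W_ext = qΔV = q(V_B − V_A).
At A: distances to the source charges are 1.53 m, 0.228 m, 1.58 m; V_A = Σ kqᵢ/rᵢ = 2.17×10⁵ V.
At B: distances to the source charges are 2.42 m, 1.12 m, 2.47 m; V_B = Σ kqᵢ/rᵢ = 7.79×10⁴ V.
ΔV = V_B − V_A = -1.39×10⁵ V.
W_ext = qΔV = (-7.01×10⁻⁶ C)(-1.39×10⁵ V) = 0.974 J.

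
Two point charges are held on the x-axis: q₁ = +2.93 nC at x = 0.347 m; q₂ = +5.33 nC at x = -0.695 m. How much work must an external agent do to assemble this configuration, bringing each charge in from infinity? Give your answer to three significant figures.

1.35×10⁻⁷ J

The work to assemble the configuration equals its total potential energy, U = Σ kqᵢqⱼ/rᵢⱼ over all pairs.
Pair separations: r₁₂ = 1.04 m.
U = (1.35×10⁻⁷) = 1.35×10⁻⁷ J.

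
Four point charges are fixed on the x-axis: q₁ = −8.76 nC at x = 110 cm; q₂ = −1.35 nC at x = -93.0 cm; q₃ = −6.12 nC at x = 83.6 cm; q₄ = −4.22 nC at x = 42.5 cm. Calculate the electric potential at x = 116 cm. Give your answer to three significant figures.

-1540 V

Electric potential is a scalar, so the contributions from each charge add algebraically: V = Σ kqᵢ/rᵢ.
Distances from the field point to each charge: r₁ = 0.0600 m, r₂ = 2.09 m, r₃ = 0.324 m, r₄ = 0.735 m.
V = k[(-8.76×10⁻⁹)/(0.0600) + (-1.35×10⁻⁹)/(2.09) + (-6.12×10⁻⁹)/(0.324) + (-4.22×10⁻⁹)/(0.735)] = -1540 V.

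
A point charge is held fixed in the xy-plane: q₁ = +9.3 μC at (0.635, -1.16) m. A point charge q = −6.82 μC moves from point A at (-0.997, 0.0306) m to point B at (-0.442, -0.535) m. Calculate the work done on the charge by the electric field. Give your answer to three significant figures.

The work done by the electric force is W_field = −ΔU = −q(V_B − V_A) = q(V_A − V_B).
At A: distance to the source charge is 2.02 m; V_A = kq₁/r = 4.14×10⁴ V.
At B: distance to the source charge is 1.25 m; V_B = kq₁/r = 6.71×10⁴ V.
ΔV = V_B − V_A = 2.58×10⁴ V.
W_field = −qΔV = −(-6.82×10⁻⁶ C)(2.58×10⁴ V) = 0.176 J.

0.176 J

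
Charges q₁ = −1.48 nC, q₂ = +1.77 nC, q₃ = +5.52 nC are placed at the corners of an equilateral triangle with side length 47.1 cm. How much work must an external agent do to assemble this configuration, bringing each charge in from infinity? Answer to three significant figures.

The work to assemble the configuration equals its total potential energy, U = Σ kqᵢqⱼ/rᵢⱼ over all pairs.
All three pair separations equal the side length, 0.471 m.
U = (-5.00×10⁻⁸) + (-1.56×10⁻⁷) + (1.86×10⁻⁷) = -1.94×10⁻⁸ J.

-1.94×10⁻⁸ J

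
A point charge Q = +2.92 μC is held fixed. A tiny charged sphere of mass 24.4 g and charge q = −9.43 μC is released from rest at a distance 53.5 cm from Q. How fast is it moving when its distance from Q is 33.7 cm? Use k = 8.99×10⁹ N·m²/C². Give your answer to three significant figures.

Only the electrostatic force acts, so mechanical energy is conserved: ½mv² = U₁ − U₂ = kQq(1/r₁ − 1/r₂).
U₁ − U₂ = (8.99×10⁹ N·m²/C²)(2.92×10⁻⁶ C)(-9.43×10⁻⁶ C)(1/0.535 − 1/0.337) = 0.272 J.
v = √(2·0.272/0.0244) = 4.72 m/s.

4.72 m/s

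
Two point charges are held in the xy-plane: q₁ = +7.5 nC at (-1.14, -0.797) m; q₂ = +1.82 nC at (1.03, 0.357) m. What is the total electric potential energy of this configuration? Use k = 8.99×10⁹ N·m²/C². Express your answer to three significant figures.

The work to assemble the configuration equals its total potential energy, U = Σ kqᵢqⱼ/rᵢⱼ over all pairs.
Pair separations: r₁₂ = 2.46 m.
U = (4.99×10⁻⁸) = 4.99×10⁻⁸ J.

4.99×10⁻⁸ J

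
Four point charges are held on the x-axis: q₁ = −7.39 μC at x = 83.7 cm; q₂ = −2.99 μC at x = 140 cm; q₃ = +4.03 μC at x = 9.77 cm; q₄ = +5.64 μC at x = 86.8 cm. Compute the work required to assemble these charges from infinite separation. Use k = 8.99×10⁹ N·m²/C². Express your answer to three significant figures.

-12.2 J

The assembly work is the sum of pairwise potential energies, U = Σ_{i<j} kqᵢqⱼ/rᵢⱼ.
Pair separations: r₁₂ = 0.563 m, r₁₃ = 0.739 m, r₁₄ = 0.0310 m, r₂₃ = 1.30 m, r₂₄ = 0.532 m, r₃₄ = 0.770 m.
Summing all 6 pair terms gives U = -12.2 J.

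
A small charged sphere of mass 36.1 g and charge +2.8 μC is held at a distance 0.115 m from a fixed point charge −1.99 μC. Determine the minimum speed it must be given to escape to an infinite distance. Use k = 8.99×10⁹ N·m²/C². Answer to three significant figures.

To just escape, total mechanical energy must reach zero at infinity: ½mv²_min + U = 0, so ½mv²_min = −U = |kQq|/r.
|U| = |kQq|/r = (8.99×10⁹ N·m²/C²)(1.99×10⁻⁶)(2.80×10⁻⁶)/(0.115) = 0.436 J.
v_min = √(2|U|/m) = √(2·0.436/0.0361) = 4.91 m/s.

4.91 m/s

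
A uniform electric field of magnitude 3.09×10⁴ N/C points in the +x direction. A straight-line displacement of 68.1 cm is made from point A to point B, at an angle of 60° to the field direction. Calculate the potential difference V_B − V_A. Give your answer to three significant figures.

-1.05×10⁴ V

Only the component of displacement along E changes the potential: ΔV = −E·d·cosθ.
ΔV = −(3.09×10⁴ V/m)(0.681 m)cos60° = -1.05×10⁴ V.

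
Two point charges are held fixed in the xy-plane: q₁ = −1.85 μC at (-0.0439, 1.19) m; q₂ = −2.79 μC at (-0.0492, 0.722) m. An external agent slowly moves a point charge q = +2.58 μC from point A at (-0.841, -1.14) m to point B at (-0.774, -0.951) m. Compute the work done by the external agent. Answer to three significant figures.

For quasistatic motion the external work equals the change in potential energy: W_ext = qΔV = q(V_B − V_A).
At A: distances to the source charges are 2.46 m, 2.02 m; V_A = Σ kqᵢ/rᵢ = -1.91×10⁴ V.
At B: distances to the source charges are 2.26 m, 1.82 m; V_B = Σ kqᵢ/rᵢ = -2.11×10⁴ V.
ΔV = V_B − V_A = -1960 V.
W_ext = qΔV = (2.58×10⁻⁶ C)(-1960 V) = -5.05×10⁻³ J.

-5.05×10⁻³ J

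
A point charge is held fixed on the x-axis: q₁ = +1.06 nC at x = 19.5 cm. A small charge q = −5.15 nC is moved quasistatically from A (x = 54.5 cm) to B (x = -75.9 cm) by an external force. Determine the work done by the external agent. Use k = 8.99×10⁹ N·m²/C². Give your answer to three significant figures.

8.88×10⁻⁸ J

For quasistatic motion the external work equals the change in potential energy: W_ext = qΔV = q(V_B − V_A).
At A: distance to the source charge is 0.350 m; V_A = kq₁/r = 27.2 V.
At B: distance to the source charge is 0.954 m; V_B = kq₁/r = 9.99 V.
ΔV = V_B − V_A = -17.2 V.
W_ext = qΔV = (-5.15×10⁻⁹ C)(-17.2 V) = 8.88×10⁻⁸ J.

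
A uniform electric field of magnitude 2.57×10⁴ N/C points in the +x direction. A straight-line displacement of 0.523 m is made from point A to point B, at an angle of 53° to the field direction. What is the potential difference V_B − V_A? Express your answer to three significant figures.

Only the component of displacement along E changes the potential: ΔV = −E·d·cosθ.
ΔV = −(2.57×10⁴ V/m)(0.523 m)cos53° = -8090 V.

-8090 V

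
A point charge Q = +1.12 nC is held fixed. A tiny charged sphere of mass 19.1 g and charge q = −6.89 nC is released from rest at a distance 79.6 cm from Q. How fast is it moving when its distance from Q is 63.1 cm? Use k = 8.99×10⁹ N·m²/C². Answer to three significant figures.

Only the electrostatic force acts, so mechanical energy is conserved: ½mv² = U₁ − U₂ = kQq(1/r₁ − 1/r₂).
U₁ − U₂ = (8.99×10⁹ N·m²/C²)(1.12×10⁻⁹ C)(-6.89×10⁻⁹ C)(1/0.796 − 1/0.631) = 2.28×10⁻⁸ J.
v = √(2·2.28×10⁻⁸/0.0191) = 1.54×10⁻³ m/s.

1.54×10⁻³ m/s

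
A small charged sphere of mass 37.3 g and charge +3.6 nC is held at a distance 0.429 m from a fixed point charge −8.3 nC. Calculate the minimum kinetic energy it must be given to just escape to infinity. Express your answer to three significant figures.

To just escape, total mechanical energy must reach zero at infinity: ½mv²_min + U = 0, so ½mv²_min = −U = |kQq|/r.
|U| = |kQq|/r = (8.99×10⁹ N·m²/C²)(8.30×10⁻⁹)(3.60×10⁻⁹)/(0.429) = 6.26×10⁻⁷ J.

6.26×10⁻⁷ J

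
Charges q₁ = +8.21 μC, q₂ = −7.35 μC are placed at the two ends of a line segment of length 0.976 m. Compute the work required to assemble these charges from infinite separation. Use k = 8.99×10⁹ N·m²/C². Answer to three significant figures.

The work to assemble the configuration equals its total potential energy, U = Σ kqᵢqⱼ/rᵢⱼ over all pairs.
The separation is r = 0.976 m.
U = (-0.556) = -0.556 J.

-0.556 J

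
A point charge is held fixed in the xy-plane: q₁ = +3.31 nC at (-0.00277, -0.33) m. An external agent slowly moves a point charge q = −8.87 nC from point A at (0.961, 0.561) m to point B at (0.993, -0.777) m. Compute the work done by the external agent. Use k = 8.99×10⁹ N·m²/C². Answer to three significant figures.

For quasistatic motion the external work equals the change in potential energy: W_ext = qΔV = q(V_B − V_A).
At A: distance to the source charge is 1.31 m; V_A = kq₁/r = 22.7 V.
At B: distance to the source charge is 1.09 m; V_B = kq₁/r = 27.3 V.
ΔV = V_B − V_A = 4.59 V.
W_ext = qΔV = (-8.87×10⁻⁹ C)(4.59 V) = -4.07×10⁻⁸ J.

-4.07×10⁻⁸ J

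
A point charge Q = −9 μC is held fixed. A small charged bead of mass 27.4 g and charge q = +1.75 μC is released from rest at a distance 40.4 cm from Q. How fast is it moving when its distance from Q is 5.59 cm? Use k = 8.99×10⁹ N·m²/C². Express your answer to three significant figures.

Only the electrostatic force acts, so mechanical energy is conserved: ½mv² = U₁ − U₂ = kQq(1/r₁ − 1/r₂).
U₁ − U₂ = (8.99×10⁹ N·m²/C²)(-9.00×10⁻⁶ C)(1.75×10⁻⁶ C)(1/0.404 − 1/0.0559) = 2.18 J.
v = √(2·2.18/0.0274) = 12.6 m/s.

12.6 m/s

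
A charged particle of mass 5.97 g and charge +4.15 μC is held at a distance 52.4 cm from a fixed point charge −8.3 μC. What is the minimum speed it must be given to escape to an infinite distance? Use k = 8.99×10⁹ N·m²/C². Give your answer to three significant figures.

14.1 m/s

To just escape, total mechanical energy must reach zero at infinity: ½mv²_min + U = 0, so ½mv²_min = −U = |kQq|/r.
|U| = |kQq|/r = (8.99×10⁹ N·m²/C²)(8.30×10⁻⁶)(4.15×10⁻⁶)/(0.524) = 0.591 J.
v_min = √(2|U|/m) = √(2·0.591/5.97×10⁻³) = 14.1 m/s.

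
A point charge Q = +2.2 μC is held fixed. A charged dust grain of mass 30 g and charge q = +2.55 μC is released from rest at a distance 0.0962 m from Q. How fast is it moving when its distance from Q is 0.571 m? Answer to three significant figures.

Only the electrostatic force acts, so mechanical energy is conserved: ½mv² = U₁ − U₂ = kQq(1/r₁ − 1/r₂).
U₁ − U₂ = (8.99×10⁹ N·m²/C²)(2.20×10⁻⁶ C)(2.55×10⁻⁶ C)(1/0.0962 − 1/0.571) = 0.436 J.
v = √(2·0.436/0.0300) = 5.39 m/s.

5.39 m/s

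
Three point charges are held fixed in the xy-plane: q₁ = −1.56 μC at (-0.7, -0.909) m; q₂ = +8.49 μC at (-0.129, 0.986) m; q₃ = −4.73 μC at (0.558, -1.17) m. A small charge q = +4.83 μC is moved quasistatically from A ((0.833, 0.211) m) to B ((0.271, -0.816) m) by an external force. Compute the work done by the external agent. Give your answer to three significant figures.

-0.437 J

For quasistatic motion the external work equals the change in potential energy: W_ext = qΔV = q(V_B − V_A).
At A: distances to the source charges are 1.90 m, 1.24 m, 1.41 m; V_A = Σ kqᵢ/rᵢ = 2.42×10⁴ V.
At B: distances to the source charges are 0.975 m, 1.85 m, 0.456 m; V_B = Σ kqᵢ/rᵢ = -6.63×10⁴ V.
ΔV = V_B − V_A = -9.05×10⁴ V.
W_ext = qΔV = (4.83×10⁻⁶ C)(-9.05×10⁴ V) = -0.437 J.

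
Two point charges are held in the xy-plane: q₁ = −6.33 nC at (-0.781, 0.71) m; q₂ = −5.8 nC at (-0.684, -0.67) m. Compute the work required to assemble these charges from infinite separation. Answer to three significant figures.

The work to assemble the configuration equals its total potential energy, U = Σ kqᵢqⱼ/rᵢⱼ over all pairs.
Pair separations: r₁₂ = 1.38 m.
U = (2.39×10⁻⁷) = 2.39×10⁻⁷ J.

2.39×10⁻⁷ J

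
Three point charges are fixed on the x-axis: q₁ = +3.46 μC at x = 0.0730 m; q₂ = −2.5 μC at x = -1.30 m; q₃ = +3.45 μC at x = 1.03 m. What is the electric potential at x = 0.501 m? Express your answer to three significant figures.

1.19×10⁵ V

Electric potential is a scalar, so the contributions from each charge add algebraically: V = Σ kqᵢ/rᵢ.
Distances from the field point to each charge: r₁ = 0.428 m, r₂ = 1.80 m, r₃ = 0.529 m.
V = k[(3.46×10⁻⁶)/(0.428) + (-2.50×10⁻⁶)/(1.80) + (3.45×10⁻⁶)/(0.529)] = 1.19×10⁵ V.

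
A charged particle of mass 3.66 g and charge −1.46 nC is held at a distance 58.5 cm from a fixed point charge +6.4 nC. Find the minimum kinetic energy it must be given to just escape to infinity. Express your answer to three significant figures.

1.44×10⁻⁷ J

To just escape, total mechanical energy must reach zero at infinity: ½mv²_min + U = 0, so ½mv²_min = −U = |kQq|/r.
|U| = |kQq|/r = (8.99×10⁹ N·m²/C²)(6.40×10⁻⁹)(1.46×10⁻⁹)/(0.585) = 1.44×10⁻⁷ J.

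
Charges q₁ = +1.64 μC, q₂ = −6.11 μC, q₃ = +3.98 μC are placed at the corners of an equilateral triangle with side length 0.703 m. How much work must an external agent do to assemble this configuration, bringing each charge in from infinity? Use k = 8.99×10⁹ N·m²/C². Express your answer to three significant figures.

The work to assemble the configuration equals its total potential energy, U = Σ kqᵢqⱼ/rᵢⱼ over all pairs.
All three pair separations equal the side length, 0.703 m.
U = (-0.128) + (0.0835) + (-0.311) = -0.356 J.

-0.356 J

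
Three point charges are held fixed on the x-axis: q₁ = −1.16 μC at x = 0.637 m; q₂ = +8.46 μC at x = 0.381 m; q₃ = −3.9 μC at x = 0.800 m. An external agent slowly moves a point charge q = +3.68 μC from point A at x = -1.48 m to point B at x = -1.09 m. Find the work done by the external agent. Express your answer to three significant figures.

For quasistatic motion the external work equals the change in potential energy: W_ext = qΔV = q(V_B − V_A).
At A: distances to the source charges are 2.12 m, 1.86 m, 2.28 m; V_A = Σ kqᵢ/rᵢ = 2.06×10⁴ V.
At B: distances to the source charges are 1.73 m, 1.47 m, 1.89 m; V_B = Σ kqᵢ/rᵢ = 2.71×10⁴ V.
ΔV = V_B − V_A = 6550 V.
W_ext = qΔV = (3.68×10⁻⁶ C)(6550 V) = 0.0241 J.

0.0241 J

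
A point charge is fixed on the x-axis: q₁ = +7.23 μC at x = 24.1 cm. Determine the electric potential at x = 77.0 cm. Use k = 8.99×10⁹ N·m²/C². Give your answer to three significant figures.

1.23×10⁵ V

The total potential is the scalar sum of each charge's contribution, V = Σ kqᵢ/rᵢ.
V = k[(7.23×10⁻⁶)/(0.529)] = 1.23×10⁵ V.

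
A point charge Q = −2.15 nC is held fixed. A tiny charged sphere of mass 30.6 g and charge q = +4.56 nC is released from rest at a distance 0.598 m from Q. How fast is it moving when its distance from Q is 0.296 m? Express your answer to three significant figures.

Only the electrostatic force acts, so mechanical energy is conserved: ½mv² = U₁ − U₂ = kQq(1/r₁ − 1/r₂).
U₁ − U₂ = (8.99×10⁹ N·m²/C²)(-2.15×10⁻⁹ C)(4.56×10⁻⁹ C)(1/0.598 − 1/0.296) = 1.50×10⁻⁷ J.
v = √(2·1.50×10⁻⁷/0.0306) = 3.14×10⁻³ m/s.

3.14×10⁻³ m/s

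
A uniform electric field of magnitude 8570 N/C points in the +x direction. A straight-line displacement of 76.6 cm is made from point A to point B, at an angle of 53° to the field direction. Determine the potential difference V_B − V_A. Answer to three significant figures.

-3950 V

Only the component of displacement along E changes the potential: ΔV = −E·d·cosθ.
ΔV = −(8570 V/m)(0.766 m)cos53° = -3950 V.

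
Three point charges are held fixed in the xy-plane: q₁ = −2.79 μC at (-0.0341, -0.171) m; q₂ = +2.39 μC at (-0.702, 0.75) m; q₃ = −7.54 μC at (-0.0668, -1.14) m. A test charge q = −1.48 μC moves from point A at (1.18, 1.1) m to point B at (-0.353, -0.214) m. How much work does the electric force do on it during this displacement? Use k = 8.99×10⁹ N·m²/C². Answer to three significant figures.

-0.144 J

The work done by the electric force is W_field = −ΔU = −q(V_B − V_A) = q(V_A − V_B).
At A: distances to the source charges are 1.76 m, 1.91 m, 2.56 m; V_A = Σ kqᵢ/rᵢ = -2.95×10⁴ V.
At B: distances to the source charges are 0.322 m, 1.03 m, 0.969 m; V_B = Σ kqᵢ/rᵢ = -1.27×10⁵ V.
ΔV = V_B − V_A = -9.74×10⁴ V.
W_field = −qΔV = −(-1.48×10⁻⁶ C)(-9.74×10⁴ V) = -0.144 J.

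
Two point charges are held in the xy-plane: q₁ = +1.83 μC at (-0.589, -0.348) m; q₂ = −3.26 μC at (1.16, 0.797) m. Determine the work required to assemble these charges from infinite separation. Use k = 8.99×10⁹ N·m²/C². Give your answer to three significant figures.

-0.0257 J

The assembly work is the sum of pairwise potential energies, U = Σ_{i<j} kqᵢqⱼ/rᵢⱼ.
Pair separations: r₁₂ = 2.09 m.
U = (-0.0257) = -0.0257 J.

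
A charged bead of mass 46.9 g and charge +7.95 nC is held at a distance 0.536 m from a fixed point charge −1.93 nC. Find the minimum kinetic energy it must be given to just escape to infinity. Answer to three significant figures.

To just escape, total mechanical energy must reach zero at infinity: ½mv²_min + U = 0, so ½mv²_min = −U = |kQq|/r.
|U| = |kQq|/r = (8.99×10⁹ N·m²/C²)(1.93×10⁻⁹)(7.95×10⁻⁹)/(0.536) = 2.57×10⁻⁷ J.

2.57×10⁻⁷ J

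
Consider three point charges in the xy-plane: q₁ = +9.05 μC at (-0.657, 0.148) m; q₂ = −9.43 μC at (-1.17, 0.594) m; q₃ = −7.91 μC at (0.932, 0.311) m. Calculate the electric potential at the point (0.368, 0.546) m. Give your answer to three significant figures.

-9.75×10⁴ V

The total potential is the scalar sum of each charge's contribution, V = Σ kqᵢ/rᵢ.
Distances from the field point to each charge: r₁ = 1.10 m, r₂ = 1.54 m, r₃ = 0.611 m.
V = k[(9.05×10⁻⁶)/(1.10) + (-9.43×10⁻⁶)/(1.54) + (-7.91×10⁻⁶)/(0.611)] = -9.75×10⁴ V.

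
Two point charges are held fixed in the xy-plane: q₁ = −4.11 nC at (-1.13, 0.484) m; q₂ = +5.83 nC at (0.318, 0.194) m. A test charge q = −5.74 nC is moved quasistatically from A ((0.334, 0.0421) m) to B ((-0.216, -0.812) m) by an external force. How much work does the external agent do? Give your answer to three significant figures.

1.70×10⁻⁶ J

For quasistatic motion the external work equals the change in potential energy: W_ext = qΔV = q(V_B − V_A).
At A: distances to the source charges are 1.53 m, 0.153 m; V_A = Σ kqᵢ/rᵢ = 319 V.
At B: distances to the source charges are 1.59 m, 1.14 m; V_B = Σ kqᵢ/rᵢ = 22.7 V.
ΔV = V_B − V_A = -296 V.
W_ext = qΔV = (-5.74×10⁻⁹ C)(-296 V) = 1.70×10⁻⁶ J.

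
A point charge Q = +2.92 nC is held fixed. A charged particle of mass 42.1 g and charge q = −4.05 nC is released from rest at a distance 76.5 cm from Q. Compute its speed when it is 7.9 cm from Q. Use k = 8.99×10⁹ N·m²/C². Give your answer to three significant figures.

Only the electrostatic force acts, so mechanical energy is conserved: ½mv² = U₁ − U₂ = kQq(1/r₁ − 1/r₂).
U₁ − U₂ = (8.99×10⁹ N·m²/C²)(2.92×10⁻⁹ C)(-4.05×10⁻⁹ C)(1/0.765 − 1/0.0790) = 1.21×10⁻⁶ J.
v = √(2·1.21×10⁻⁶/0.0421) = 7.57×10⁻³ m/s.

7.57×10⁻³ m/s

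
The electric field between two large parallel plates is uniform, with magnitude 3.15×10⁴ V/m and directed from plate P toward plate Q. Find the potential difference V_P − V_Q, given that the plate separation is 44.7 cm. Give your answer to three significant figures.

In a uniform field, potential decreases in the direction of E: ΔV = −E·d for a displacement d parallel to E.
Going from Q to P is a displacement of 44.7 cm opposite to the field, so V_P − V_Q = +Ed = 1.41×10⁴ V.

1.41×10⁴ V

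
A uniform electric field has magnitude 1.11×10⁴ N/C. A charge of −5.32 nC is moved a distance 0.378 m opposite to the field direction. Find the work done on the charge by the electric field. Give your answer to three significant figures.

2.23×10⁻⁵ J

The potential change for a displacement 0.378 m opposite to the field direction is ΔV = +Ed = 4200 V.
W_field = −qΔV = 2.23×10⁻⁵ J.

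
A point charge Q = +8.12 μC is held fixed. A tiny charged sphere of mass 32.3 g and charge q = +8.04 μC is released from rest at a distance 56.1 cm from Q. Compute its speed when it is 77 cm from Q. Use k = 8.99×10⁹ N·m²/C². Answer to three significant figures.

4.19 m/s

Only the electrostatic force acts, so mechanical energy is conserved: ½mv² = U₁ − U₂ = kQq(1/r₁ − 1/r₂).
U₁ − U₂ = (8.99×10⁹ N·m²/C²)(8.12×10⁻⁶ C)(8.04×10⁻⁶ C)(1/0.561 − 1/0.770) = 0.284 J.
v = √(2·0.284/0.0323) = 4.19 m/s.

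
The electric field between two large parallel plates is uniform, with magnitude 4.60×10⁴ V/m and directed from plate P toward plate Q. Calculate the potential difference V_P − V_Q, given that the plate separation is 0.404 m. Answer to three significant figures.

1.86×10⁴ V

In a uniform field, potential decreases in the direction of E: ΔV = −E·d for a displacement d parallel to E.
Going from Q to P is a displacement of 0.404 m opposite to the field, so V_P − V_Q = +Ed = 1.86×10⁴ V.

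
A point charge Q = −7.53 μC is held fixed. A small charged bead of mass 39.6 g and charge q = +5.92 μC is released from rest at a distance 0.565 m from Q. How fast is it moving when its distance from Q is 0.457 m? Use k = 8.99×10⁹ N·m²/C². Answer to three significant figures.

Only the electrostatic force acts, so mechanical energy is conserved: ½mv² = U₁ − U₂ = kQq(1/r₁ − 1/r₂).
U₁ − U₂ = (8.99×10⁹ N·m²/C²)(-7.53×10⁻⁶ C)(5.92×10⁻⁶ C)(1/0.565 − 1/0.457) = 0.168 J.
v = √(2·0.168/0.0396) = 2.91 m/s.

2.91 m/s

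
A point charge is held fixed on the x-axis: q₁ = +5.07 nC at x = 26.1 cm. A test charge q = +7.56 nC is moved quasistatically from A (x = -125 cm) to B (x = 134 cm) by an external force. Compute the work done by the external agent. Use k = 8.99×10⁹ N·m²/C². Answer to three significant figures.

For quasistatic motion the external work equals the change in potential energy: W_ext = qΔV = q(V_B − V_A).
At A: distance to the source charge is 1.51 m; V_A = kq₁/r = 30.2 V.
At B: distance to the source charge is 1.08 m; V_B = kq₁/r = 42.2 V.
ΔV = V_B − V_A = 12.1 V.
W_ext = qΔV = (7.56×10⁻⁹ C)(12.1 V) = 9.13×10⁻⁸ J.

9.13×10⁻⁸ J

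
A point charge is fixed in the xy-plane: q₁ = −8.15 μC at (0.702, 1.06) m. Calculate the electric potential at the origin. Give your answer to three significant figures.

-5.76×10⁴ V

Electric potential is a scalar, so the contributions from each charge add algebraically: V = Σ kqᵢ/rᵢ.
Distances from the field point to each charge: r₁ = 1.27 m.
V = k[(-8.15×10⁻⁶)/(1.27)] = -5.76×10⁴ V.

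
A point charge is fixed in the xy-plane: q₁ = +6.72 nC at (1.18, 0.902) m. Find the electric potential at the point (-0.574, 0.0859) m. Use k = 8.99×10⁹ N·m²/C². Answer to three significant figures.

31.2 V

The total potential is the scalar sum of each charge's contribution, V = Σ kqᵢ/rᵢ.
Distances from the field point to each charge: r₁ = 1.93 m.
V = k[(6.72×10⁻⁹)/(1.93)] = 31.2 V.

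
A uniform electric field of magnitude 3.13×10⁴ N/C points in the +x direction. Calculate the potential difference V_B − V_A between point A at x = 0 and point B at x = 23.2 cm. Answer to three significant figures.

In a uniform field, potential decreases in the direction of E: V_B − V_A = −E·Δx.
V_B − V_A = −(3.13×10⁴ V/m)(0.232 m) = -7260 V.

-7260 V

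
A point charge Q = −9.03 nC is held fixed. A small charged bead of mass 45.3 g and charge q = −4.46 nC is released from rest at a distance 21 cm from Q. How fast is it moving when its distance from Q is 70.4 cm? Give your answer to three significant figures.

7.31×10⁻³ m/s

Only the electrostatic force acts, so mechanical energy is conserved: ½mv² = U₁ − U₂ = kQq(1/r₁ − 1/r₂).
U₁ − U₂ = (8.99×10⁹ N·m²/C²)(-9.03×10⁻⁹ C)(-4.46×10⁻⁹ C)(1/0.210 − 1/0.704) = 1.21×10⁻⁶ J.
v = √(2·1.21×10⁻⁶/0.0453) = 7.31×10⁻³ m/s.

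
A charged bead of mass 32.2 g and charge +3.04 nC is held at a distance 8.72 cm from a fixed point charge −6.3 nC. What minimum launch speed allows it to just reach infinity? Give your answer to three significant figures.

To just escape, total mechanical energy must reach zero at infinity: ½mv²_min + U = 0, so ½mv²_min = −U = |kQq|/r.
|U| = |kQq|/r = (8.99×10⁹ N·m²/C²)(6.30×10⁻⁹)(3.04×10⁻⁹)/(0.0872) = 1.97×10⁻⁶ J.
v_min = √(2|U|/m) = √(2·1.97×10⁻⁶/0.0322) = 0.0111 m/s.

0.0111 m/s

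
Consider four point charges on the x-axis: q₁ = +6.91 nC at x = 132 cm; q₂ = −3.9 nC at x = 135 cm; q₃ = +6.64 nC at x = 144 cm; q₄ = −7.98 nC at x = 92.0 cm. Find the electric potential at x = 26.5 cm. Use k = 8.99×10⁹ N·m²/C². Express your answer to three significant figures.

-32.2 V

The total potential is the scalar sum of each charge's contribution, V = Σ kqᵢ/rᵢ.
Distances from the field point to each charge: r₁ = 1.06 m, r₂ = 1.08 m, r₃ = 1.17 m, r₄ = 0.655 m.
V = k[(6.91×10⁻⁹)/(1.06) + (-3.90×10⁻⁹)/(1.08) + (6.64×10⁻⁹)/(1.17) + (-7.98×10⁻⁹)/(0.655)] = -32.2 V.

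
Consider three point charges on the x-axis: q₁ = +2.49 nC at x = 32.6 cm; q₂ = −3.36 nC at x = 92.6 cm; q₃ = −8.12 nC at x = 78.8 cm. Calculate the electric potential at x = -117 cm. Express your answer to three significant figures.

The total potential is the scalar sum of each charge's contribution, V = Σ kqᵢ/rᵢ.
Distances from the field point to each charge: r₁ = 1.50 m, r₂ = 2.10 m, r₃ = 1.96 m.
V = k[(2.49×10⁻⁹)/(1.50) + (-3.36×10⁻⁹)/(2.10) + (-8.12×10⁻⁹)/(1.96)] = -36.7 V.

-36.7 V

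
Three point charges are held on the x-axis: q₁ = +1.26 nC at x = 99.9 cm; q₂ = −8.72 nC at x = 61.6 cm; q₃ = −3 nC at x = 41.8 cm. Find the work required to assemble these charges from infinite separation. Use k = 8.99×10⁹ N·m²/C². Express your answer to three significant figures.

8.71×10⁻⁷ J

The work to assemble the configuration equals its total potential energy, U = Σ kqᵢqⱼ/rᵢⱼ over all pairs.
Pair separations: r₁₂ = 0.383 m, r₁₃ = 0.581 m, r₂₃ = 0.198 m.
U = (-2.58×10⁻⁷) + (-5.85×10⁻⁸) + (1.19×10⁻⁶) = 8.71×10⁻⁷ J.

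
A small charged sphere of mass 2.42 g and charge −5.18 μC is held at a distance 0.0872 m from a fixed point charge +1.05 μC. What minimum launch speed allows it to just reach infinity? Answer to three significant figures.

To just escape, total mechanical energy must reach zero at infinity: ½mv²_min + U = 0, so ½mv²_min = −U = |kQq|/r.
|U| = |kQq|/r = (8.99×10⁹ N·m²/C²)(1.05×10⁻⁶)(5.18×10⁻⁶)/(0.0872) = 0.561 J.
v_min = √(2|U|/m) = √(2·0.561/2.42×10⁻³) = 21.5 m/s.

21.5 m/s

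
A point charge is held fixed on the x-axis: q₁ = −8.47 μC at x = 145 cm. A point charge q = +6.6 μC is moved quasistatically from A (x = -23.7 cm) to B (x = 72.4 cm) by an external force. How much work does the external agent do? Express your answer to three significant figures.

For quasistatic motion the external work equals the change in potential energy: W_ext = qΔV = q(V_B − V_A).
At A: distance to the source charge is 1.69 m; V_A = kq₁/r = -4.51×10⁴ V.
At B: distance to the source charge is 0.726 m; V_B = kq₁/r = -1.05×10⁵ V.
ΔV = V_B − V_A = -5.97×10⁴ V.
W_ext = qΔV = (6.60×10⁻⁶ C)(-5.97×10⁴ V) = -0.394 J.

-0.394 J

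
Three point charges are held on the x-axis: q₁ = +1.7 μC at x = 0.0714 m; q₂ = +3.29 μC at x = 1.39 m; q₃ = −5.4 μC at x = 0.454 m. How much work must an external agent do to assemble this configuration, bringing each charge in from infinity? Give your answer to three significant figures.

The work to assemble the configuration equals its total potential energy, U = Σ kqᵢqⱼ/rᵢⱼ over all pairs.
Pair separations: r₁₂ = 1.32 m, r₁₃ = 0.383 m, r₂₃ = 0.936 m.
U = (0.0381) + (-0.216) + (-0.171) = -0.348 J.

-0.348 J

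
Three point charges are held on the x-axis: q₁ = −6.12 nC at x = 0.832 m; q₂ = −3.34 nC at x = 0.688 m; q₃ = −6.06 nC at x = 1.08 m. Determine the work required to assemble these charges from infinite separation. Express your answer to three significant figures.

3.08×10⁻⁶ J

The work to assemble the configuration equals its total potential energy, U = Σ kqᵢqⱼ/rᵢⱼ over all pairs.
Pair separations: r₁₂ = 0.144 m, r₁₃ = 0.248 m, r₂₃ = 0.392 m.
U = (1.28×10⁻⁶) + (1.34×10⁻⁶) + (4.64×10⁻⁷) = 3.08×10⁻⁶ J.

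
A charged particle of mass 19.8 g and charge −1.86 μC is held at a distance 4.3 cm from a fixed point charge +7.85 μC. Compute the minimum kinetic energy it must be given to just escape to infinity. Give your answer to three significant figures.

3.05 J

To just escape, total mechanical energy must reach zero at infinity: ½mv²_min + U = 0, so ½mv²_min = −U = |kQq|/r.
|U| = |kQq|/r = (8.99×10⁹ N·m²/C²)(7.85×10⁻⁶)(1.86×10⁻⁶)/(0.0430) = 3.05 J.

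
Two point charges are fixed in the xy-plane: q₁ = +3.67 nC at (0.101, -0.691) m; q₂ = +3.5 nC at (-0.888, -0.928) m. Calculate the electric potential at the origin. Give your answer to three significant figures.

71.7 V

The total potential is the scalar sum of each charge's contribution, V = Σ kqᵢ/rᵢ.
Distances from the field point to each charge: r₁ = 0.698 m, r₂ = 1.28 m.
V = k[(3.67×10⁻⁹)/(0.698) + (3.50×10⁻⁹)/(1.28)] = 71.7 V.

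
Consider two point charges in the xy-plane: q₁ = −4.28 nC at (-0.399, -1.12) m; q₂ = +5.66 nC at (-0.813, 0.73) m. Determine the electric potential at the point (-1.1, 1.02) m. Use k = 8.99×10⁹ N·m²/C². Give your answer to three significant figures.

The total potential is the scalar sum of each charge's contribution, V = Σ kqᵢ/rᵢ.
Distances from the field point to each charge: r₁ = 2.25 m, r₂ = 0.408 m.
V = k[(-4.28×10⁻⁹)/(2.25) + (5.66×10⁻⁹)/(0.408)] = 108 V.

108 V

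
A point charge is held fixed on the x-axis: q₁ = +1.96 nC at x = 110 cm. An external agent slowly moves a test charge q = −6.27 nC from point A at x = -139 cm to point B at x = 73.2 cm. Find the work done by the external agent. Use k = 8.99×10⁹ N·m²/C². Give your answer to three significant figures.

-2.56×10⁻⁷ J

For quasistatic motion the external work equals the change in potential energy: W_ext = qΔV = q(V_B − V_A).
At A: distance to the source charge is 2.49 m; V_A = kq₁/r = 7.08 V.
At B: distance to the source charge is 0.368 m; V_B = kq₁/r = 47.9 V.
ΔV = V_B − V_A = 40.8 V.
W_ext = qΔV = (-6.27×10⁻⁹ C)(40.8 V) = -2.56×10⁻⁷ J.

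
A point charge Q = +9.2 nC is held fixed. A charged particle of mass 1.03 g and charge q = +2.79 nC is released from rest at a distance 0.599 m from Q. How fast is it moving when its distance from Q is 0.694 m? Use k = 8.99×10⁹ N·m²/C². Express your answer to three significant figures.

0.0101 m/s

Only the electrostatic force acts, so mechanical energy is conserved: ½mv² = U₁ − U₂ = kQq(1/r₁ − 1/r₂).
U₁ − U₂ = (8.99×10⁹ N·m²/C²)(9.20×10⁻⁹ C)(2.79×10⁻⁹ C)(1/0.599 − 1/0.694) = 5.27×10⁻⁸ J.
v = √(2·5.27×10⁻⁸/1.03×10⁻³) = 0.0101 m/s.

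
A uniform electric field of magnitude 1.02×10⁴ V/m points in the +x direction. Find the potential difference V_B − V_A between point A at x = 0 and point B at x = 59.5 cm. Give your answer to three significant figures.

In a uniform field, potential decreases in the direction of E: V_B − V_A = −E·Δx.
V_B − V_A = −(1.02×10⁴ V/m)(0.595 m) = -6070 V.

-6070 V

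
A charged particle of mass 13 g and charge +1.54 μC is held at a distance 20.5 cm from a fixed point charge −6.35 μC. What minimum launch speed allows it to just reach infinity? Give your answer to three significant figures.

To just escape, total mechanical energy must reach zero at infinity: ½mv²_min + U = 0, so ½mv²_min = −U = |kQq|/r.
|U| = |kQq|/r = (8.99×10⁹ N·m²/C²)(6.35×10⁻⁶)(1.54×10⁻⁶)/(0.205) = 0.429 J.
v_min = √(2|U|/m) = √(2·0.429/0.0130) = 8.12 m/s.

8.12 m/s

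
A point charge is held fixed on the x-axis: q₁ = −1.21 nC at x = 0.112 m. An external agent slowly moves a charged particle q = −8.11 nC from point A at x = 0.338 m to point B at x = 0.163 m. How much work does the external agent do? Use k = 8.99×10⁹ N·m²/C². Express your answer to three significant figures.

For quasistatic motion the external work equals the change in potential energy: W_ext = qΔV = q(V_B − V_A).
At A: distance to the source charge is 0.226 m; V_A = kq₁/r = -48.1 V.
At B: distance to the source charge is 0.0510 m; V_B = kq₁/r = -213 V.
ΔV = V_B − V_A = -165 V.
W_ext = qΔV = (-8.11×10⁻⁹ C)(-165 V) = 1.34×10⁻⁶ J.

1.34×10⁻⁶ J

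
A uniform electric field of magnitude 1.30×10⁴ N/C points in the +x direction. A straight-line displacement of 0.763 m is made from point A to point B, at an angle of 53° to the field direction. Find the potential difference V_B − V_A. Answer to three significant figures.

Only the component of displacement along E changes the potential: ΔV = −E·d·cosθ.
ΔV = −(1.30×10⁴ V/m)(0.763 m)cos53° = -5970 V.

-5970 V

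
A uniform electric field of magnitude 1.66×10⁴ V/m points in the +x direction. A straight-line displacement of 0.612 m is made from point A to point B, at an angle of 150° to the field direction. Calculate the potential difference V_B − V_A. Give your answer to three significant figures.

8800 V

Only the component of displacement along E changes the potential: ΔV = −E·d·cosθ.
ΔV = −(1.66×10⁴ V/m)(0.612 m)cos150° = 8800 V.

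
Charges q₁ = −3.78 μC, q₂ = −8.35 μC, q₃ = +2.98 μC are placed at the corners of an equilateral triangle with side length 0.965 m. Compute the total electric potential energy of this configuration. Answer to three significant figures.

-0.0427 J

The assembly work is the sum of pairwise potential energies, U = Σ_{i<j} kqᵢqⱼ/rᵢⱼ.
All three pair separations equal the side length, 0.965 m.
U = (0.294) + (-0.105) + (-0.232) = -0.0427 J.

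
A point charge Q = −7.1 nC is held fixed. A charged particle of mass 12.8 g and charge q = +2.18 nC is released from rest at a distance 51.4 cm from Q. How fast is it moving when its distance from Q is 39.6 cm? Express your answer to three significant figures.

3.55×10⁻³ m/s

Only the electrostatic force acts, so mechanical energy is conserved: ½mv² = U₁ − U₂ = kQq(1/r₁ − 1/r₂).
U₁ − U₂ = (8.99×10⁹ N·m²/C²)(-7.10×10⁻⁹ C)(2.18×10⁻⁹ C)(1/0.514 − 1/0.396) = 8.07×10⁻⁸ J.
v = √(2·8.07×10⁻⁸/0.0128) = 3.55×10⁻³ m/s.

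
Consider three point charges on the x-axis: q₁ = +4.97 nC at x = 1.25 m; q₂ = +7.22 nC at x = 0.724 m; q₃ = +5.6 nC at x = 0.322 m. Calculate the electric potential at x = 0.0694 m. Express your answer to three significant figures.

336 V

The total potential is the scalar sum of each charge's contribution, V = Σ kqᵢ/rᵢ.
Distances from the field point to each charge: r₁ = 1.18 m, r₂ = 0.655 m, r₃ = 0.253 m.
V = k[(4.97×10⁻⁹)/(1.18) + (7.22×10⁻⁹)/(0.655) + (5.60×10⁻⁹)/(0.253)] = 336 V.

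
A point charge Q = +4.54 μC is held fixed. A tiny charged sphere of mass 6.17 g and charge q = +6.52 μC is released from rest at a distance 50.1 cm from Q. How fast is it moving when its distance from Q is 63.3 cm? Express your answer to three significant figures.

5.99 m/s

Only the electrostatic force acts, so mechanical energy is conserved: ½mv² = U₁ − U₂ = kQq(1/r₁ − 1/r₂).
U₁ − U₂ = (8.99×10⁹ N·m²/C²)(4.54×10⁻⁶ C)(6.52×10⁻⁶ C)(1/0.501 − 1/0.633) = 0.111 J.
v = √(2·0.111/6.17×10⁻³) = 5.99 m/s.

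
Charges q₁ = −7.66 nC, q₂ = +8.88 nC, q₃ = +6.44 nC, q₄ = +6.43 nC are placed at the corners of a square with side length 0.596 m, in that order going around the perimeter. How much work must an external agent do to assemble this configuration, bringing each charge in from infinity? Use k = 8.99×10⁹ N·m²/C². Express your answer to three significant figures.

The work to assemble the configuration equals its total potential energy, U = Σ kqᵢqⱼ/rᵢⱼ over all pairs.
The four side pairs have separation 0.596 m and the two diagonal pairs 0.843 m.
Summing all 6 pair terms gives U = -1.99×10⁻⁷ J.

-1.99×10⁻⁷ J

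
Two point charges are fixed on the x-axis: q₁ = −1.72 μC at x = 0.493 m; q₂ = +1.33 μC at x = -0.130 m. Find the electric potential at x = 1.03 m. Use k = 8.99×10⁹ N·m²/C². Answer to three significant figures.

-1.85×10⁴ V

Electric potential is a scalar, so the contributions from each charge add algebraically: V = Σ kqᵢ/rᵢ.
Distances from the field point to each charge: r₁ = 0.537 m, r₂ = 1.16 m.
V = k[(-1.72×10⁻⁶)/(0.537) + (1.33×10⁻⁶)/(1.16)] = -1.85×10⁴ V.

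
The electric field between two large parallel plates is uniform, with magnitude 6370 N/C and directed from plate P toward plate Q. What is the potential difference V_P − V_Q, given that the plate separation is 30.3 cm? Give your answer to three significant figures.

1930 V

In a uniform field, potential decreases in the direction of E: ΔV = −E·d for a displacement d parallel to E.
Going from Q to P is a displacement of 30.3 cm opposite to the field, so V_P − V_Q = +Ed = 1930 V.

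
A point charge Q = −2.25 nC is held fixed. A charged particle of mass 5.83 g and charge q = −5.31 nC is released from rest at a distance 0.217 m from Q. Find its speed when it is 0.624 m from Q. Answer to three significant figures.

Only the electrostatic force acts, so mechanical energy is conserved: ½mv² = U₁ − U₂ = kQq(1/r₁ − 1/r₂).
U₁ − U₂ = (8.99×10⁹ N·m²/C²)(-2.25×10⁻⁹ C)(-5.31×10⁻⁹ C)(1/0.217 − 1/0.624) = 3.23×10⁻⁷ J.
v = √(2·3.23×10⁻⁷/5.83×10⁻³) = 0.0105 m/s.

0.0105 m/s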